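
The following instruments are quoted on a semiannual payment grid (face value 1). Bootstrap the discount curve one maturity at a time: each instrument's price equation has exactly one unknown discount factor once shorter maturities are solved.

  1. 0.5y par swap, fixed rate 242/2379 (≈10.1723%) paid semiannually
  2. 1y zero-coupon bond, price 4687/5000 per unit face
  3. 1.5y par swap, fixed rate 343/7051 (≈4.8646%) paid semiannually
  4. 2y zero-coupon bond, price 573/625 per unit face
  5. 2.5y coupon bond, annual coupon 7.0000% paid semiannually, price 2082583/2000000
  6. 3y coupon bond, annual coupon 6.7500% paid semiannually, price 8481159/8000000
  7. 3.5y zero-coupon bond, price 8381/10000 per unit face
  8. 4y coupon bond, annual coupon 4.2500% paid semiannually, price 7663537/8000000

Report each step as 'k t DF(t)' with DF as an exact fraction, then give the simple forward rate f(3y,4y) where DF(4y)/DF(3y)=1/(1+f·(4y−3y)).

1 1/2 2379/2500
2 1 4687/5000
3 3/2 4657/5000
4 2 573/625
5 5/2 8797/10000
6 3 2187/2500
7 7/2 8381/10000
8 4 8063/10000
f(3y,4y) = ((2187/2500)/(8063/10000) − 1)/(1) = 685/8063 ≈ 8.4956%

step 1 [0.5y] swap r/2=121/2379: DF=(1 − 121/2379·(0))/(1+121/2379) = 2379/2500 ≈ 0.951600
step 2 [1y] zero: DF = P = 4687/5000 ≈ 0.937400
step 3 [1.5y] swap r/2=343/14102: DF=(1 − 343/14102·(0.951600+0.937400))/(1+343/14102) = 4657/5000 ≈ 0.931400
step 4 [2y] zero: DF = P = 573/625 ≈ 0.916800
step 5 [2.5y] bond c/2=7/200: DF=(2082583/2000000 − 7/200·(0.951600+0.937400+0.931400+0.916800))/(1+7/200) = 8797/10000 ≈ 0.879700
step 6 [3y] bond c/2=27/800: DF=(8481159/8000000 − 27/800·(0.951600+0.937400+0.931400+0.916800+0.879700))/(1+27/800) = 2187/2500 ≈ 0.874800
step 7 [3.5y] zero: DF = P = 8381/10000 ≈ 0.838100
step 8 [4y] bond c/2=17/800: DF=(7663537/8000000 − 17/800·(0.951600+0.937400+0.931400+0.916800+0.879700+0.874800+0.838100))/(1+17/800) = 8063/10000 ≈ 0.806300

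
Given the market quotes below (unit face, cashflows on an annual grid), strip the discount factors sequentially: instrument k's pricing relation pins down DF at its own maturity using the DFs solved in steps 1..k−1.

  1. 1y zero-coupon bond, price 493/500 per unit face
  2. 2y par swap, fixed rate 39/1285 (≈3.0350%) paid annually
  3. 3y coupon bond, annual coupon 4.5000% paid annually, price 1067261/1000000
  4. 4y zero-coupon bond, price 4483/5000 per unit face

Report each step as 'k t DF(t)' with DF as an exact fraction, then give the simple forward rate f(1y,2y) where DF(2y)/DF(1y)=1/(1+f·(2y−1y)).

step 1 [1y] zero: DF = P = 493/500 ≈ 0.986000
step 2 [2y] swap r/1=39/1285: DF=(1 − 39/1285·(0.986000))/(1+39/1285) = 1883/2000 ≈ 0.941500
step 3 [3y] bond c/1=9/200: DF=(1067261/1000000 − 9/200·(0.986000+0.941500))/(1+9/200) = 9383/10000 ≈ 0.938300
step 4 [4y] zero: DF = P = 4483/5000 ≈ 0.896600

1 1 493/500
2 2 1883/2000
3 3 9383/10000
4 4 4483/5000
f(1y,2y) = ((493/500)/(1883/2000) − 1)/(1) = 89/1883 ≈ 4.7265%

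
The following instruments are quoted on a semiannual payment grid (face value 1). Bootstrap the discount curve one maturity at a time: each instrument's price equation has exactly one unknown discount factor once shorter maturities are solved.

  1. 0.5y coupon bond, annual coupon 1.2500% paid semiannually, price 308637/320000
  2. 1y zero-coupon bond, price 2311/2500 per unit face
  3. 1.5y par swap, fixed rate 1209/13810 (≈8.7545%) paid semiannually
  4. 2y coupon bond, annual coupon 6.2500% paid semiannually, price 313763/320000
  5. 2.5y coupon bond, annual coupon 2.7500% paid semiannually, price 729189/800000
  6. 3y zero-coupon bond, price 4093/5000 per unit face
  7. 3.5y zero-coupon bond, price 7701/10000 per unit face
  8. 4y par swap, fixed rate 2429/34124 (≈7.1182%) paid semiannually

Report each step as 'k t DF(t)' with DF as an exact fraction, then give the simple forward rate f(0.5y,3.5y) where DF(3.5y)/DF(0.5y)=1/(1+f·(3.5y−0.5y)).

step 1 [0.5y] bond c/2=1/160: DF=(308637/320000 − 1/160·(0))/(1+1/160) = 1917/2000 ≈ 0.958500
step 2 [1y] zero: DF = P = 2311/2500 ≈ 0.924400
step 3 [1.5y] swap r/2=1209/27620: DF=(1 − 1209/27620·(0.958500+0.924400))/(1+1209/27620) = 8791/10000 ≈ 0.879100
step 4 [2y] bond c/2=1/32: DF=(313763/320000 − 1/32·(0.958500+0.924400+0.879100))/(1+1/32) = 8671/10000 ≈ 0.867100
step 5 [2.5y] bond c/2=11/800: DF=(729189/800000 − 11/800·(0.958500+0.924400+0.879100+0.867100))/(1+11/800) = 8499/10000 ≈ 0.849900
step 6 [3y] zero: DF = P = 4093/5000 ≈ 0.818600
step 7 [3.5y] zero: DF = P = 7701/10000 ≈ 0.770100
step 8 [4y] swap r/2=2429/68248: DF=(1 − 2429/68248·(0.958500+0.924400+0.879100+0.867100+0.849900+0.818600+0.770100))/(1+2429/68248) = 7571/10000 ≈ 0.757100

1 1/2 1917/2000
2 1 2311/2500
3 3/2 8791/10000
4 2 8671/10000
5 5/2 8499/10000
6 3 4093/5000
7 7/2 7701/10000
8 4 7571/10000
f(0.5y,3.5y) = ((1917/2000)/(7701/10000) − 1)/(3) = 628/7701 ≈ 8.1548%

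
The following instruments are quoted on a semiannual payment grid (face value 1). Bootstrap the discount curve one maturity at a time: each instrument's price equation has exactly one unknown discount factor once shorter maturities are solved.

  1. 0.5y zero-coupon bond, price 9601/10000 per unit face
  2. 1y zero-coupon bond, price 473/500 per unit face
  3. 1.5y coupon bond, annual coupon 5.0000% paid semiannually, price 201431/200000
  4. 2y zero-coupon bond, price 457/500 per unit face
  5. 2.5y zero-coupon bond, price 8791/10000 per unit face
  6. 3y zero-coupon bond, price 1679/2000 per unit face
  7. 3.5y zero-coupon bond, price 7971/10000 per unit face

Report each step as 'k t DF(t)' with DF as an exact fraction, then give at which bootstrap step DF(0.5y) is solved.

step 1 [0.5y] zero: DF = P = 9601/10000 ≈ 0.960100
step 2 [1y] zero: DF = P = 473/500 ≈ 0.946000
step 3 [1.5y] bond c/2=1/40: DF=(201431/200000 − 1/40·(0.960100+0.946000))/(1+1/40) = 9361/10000 ≈ 0.936100
step 4 [2y] zero: DF = P = 457/500 ≈ 0.914000
step 5 [2.5y] zero: DF = P = 8791/10000 ≈ 0.879100
step 6 [3y] zero: DF = P = 1679/2000 ≈ 0.839500
step 7 [3.5y] zero: DF = P = 7971/10000 ≈ 0.797100

1 1/2 9601/10000
2 1 473/500
3 3/2 9361/10000
4 2 457/500
5 5/2 8791/10000
6 3 1679/2000
7 7/2 7971/10000
DF(0.5y) is solved at step 1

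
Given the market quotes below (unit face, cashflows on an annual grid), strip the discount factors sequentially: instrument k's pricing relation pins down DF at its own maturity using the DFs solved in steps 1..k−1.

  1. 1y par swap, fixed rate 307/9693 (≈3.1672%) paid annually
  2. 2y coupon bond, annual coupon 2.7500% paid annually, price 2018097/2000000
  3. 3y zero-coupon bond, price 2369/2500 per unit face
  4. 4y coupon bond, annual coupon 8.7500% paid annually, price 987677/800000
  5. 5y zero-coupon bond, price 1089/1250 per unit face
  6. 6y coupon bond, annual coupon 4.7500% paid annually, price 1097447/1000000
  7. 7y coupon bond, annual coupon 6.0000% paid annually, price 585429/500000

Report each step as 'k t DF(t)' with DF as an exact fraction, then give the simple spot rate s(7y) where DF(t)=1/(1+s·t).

step 1 [1y] swap r/1=307/9693: DF=(1 − 307/9693·(0))/(1+307/9693) = 9693/10000 ≈ 0.969300
step 2 [2y] bond c/1=11/400: DF=(2018097/2000000 − 11/400·(0.969300))/(1+11/400) = 9561/10000 ≈ 0.956100
step 3 [3y] zero: DF = P = 2369/2500 ≈ 0.947600
step 4 [4y] bond c/1=7/80: DF=(987677/800000 − 7/80·(0.969300+0.956100+0.947600))/(1+7/80) = 9041/10000 ≈ 0.904100
step 5 [5y] zero: DF = P = 1089/1250 ≈ 0.871200
step 6 [6y] bond c/1=19/400: DF=(1097447/1000000 − 19/400·(0.969300+0.956100+0.947600+0.904100+0.871200))/(1+19/400) = 8369/10000 ≈ 0.836900
step 7 [7y] bond c/1=3/50: DF=(585429/500000 − 3/50·(0.969300+0.956100+0.947600+0.904100+0.871200+0.836900))/(1+3/50) = 7941/10000 ≈ 0.794100

1 1 9693/10000
2 2 9561/10000
3 3 2369/2500
4 4 9041/10000
5 5 1089/1250
6 6 8369/10000
7 7 7941/10000
s(7y) = (1/(7941/10000) − 1)/(7) = 2059/55587 ≈ 3.7041%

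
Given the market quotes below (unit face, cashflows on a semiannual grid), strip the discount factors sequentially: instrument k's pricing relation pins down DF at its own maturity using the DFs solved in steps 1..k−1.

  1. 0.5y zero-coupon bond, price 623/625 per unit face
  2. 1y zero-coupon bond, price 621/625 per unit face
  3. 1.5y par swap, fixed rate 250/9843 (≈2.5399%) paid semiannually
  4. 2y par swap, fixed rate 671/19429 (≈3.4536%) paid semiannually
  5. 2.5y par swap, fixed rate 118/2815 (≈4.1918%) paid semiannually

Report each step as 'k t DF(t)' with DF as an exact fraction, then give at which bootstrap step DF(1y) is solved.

1 1/2 623/625
2 1 621/625
3 3/2 77/80
4 2 9329/10000
5 5/2 8997/10000
DF(1y) is solved at step 2

step 1 [0.5y] zero: DF = P = 623/625 ≈ 0.996800
step 2 [1y] zero: DF = P = 621/625 ≈ 0.993600
step 3 [1.5y] swap r/2=125/9843: DF=(1 − 125/9843·(0.996800+0.993600))/(1+125/9843) = 77/80 ≈ 0.962500
step 4 [2y] swap r/2=671/38858: DF=(1 − 671/38858·(0.996800+0.993600+0.962500))/(1+671/38858) = 9329/10000 ≈ 0.932900
step 5 [2.5y] swap r/2=59/2815: DF=(1 − 59/2815·(0.996800+0.993600+0.962500+0.932900))/(1+59/2815) = 8997/10000 ≈ 0.899700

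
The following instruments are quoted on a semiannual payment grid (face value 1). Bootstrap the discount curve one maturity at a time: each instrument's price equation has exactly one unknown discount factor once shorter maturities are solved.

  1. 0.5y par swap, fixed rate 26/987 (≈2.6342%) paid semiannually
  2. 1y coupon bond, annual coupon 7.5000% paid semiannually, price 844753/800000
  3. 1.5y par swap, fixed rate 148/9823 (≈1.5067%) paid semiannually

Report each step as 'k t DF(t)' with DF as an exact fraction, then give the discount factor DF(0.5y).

step 1 [0.5y] swap r/2=13/987: DF=(1 − 13/987·(0))/(1+13/987) = 987/1000 ≈ 0.987000
step 2 [1y] bond c/2=3/80: DF=(844753/800000 − 3/80·(0.987000))/(1+3/80) = 9821/10000 ≈ 0.982100
step 3 [1.5y] swap r/2=74/9823: DF=(1 − 74/9823·(0.987000+0.982100))/(1+74/9823) = 4889/5000 ≈ 0.977800

1 1/2 987/1000
2 1 9821/10000
3 3/2 4889/5000
DF(0.5y) = 987/1000 ≈ 0.987000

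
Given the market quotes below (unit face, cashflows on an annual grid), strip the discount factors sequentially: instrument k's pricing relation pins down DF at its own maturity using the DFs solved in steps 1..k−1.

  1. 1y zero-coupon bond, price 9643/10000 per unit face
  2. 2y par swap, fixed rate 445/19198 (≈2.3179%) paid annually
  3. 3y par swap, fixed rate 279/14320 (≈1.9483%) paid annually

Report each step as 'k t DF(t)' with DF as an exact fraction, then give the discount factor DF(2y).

step 1 [1y] zero: DF = P = 9643/10000 ≈ 0.964300
step 2 [2y] swap r/1=445/19198: DF=(1 − 445/19198·(0.964300))/(1+445/19198) = 1911/2000 ≈ 0.955500
step 3 [3y] swap r/1=279/14320: DF=(1 − 279/14320·(0.964300+0.955500))/(1+279/14320) = 4721/5000 ≈ 0.944200

1 1 9643/10000
2 2 1911/2000
3 3 4721/5000
DF(2y) = 1911/2000 ≈ 0.955500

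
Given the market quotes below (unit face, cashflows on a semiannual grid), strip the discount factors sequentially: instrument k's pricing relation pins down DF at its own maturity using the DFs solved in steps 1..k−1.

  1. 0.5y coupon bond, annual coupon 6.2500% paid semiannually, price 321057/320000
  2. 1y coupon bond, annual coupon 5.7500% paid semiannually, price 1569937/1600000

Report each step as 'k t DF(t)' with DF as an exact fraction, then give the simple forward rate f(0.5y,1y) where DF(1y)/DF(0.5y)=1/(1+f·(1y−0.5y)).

step 1 [0.5y] bond c/2=1/32: DF=(321057/320000 − 1/32·(0))/(1+1/32) = 9729/10000 ≈ 0.972900
step 2 [1y] bond c/2=23/800: DF=(1569937/1600000 − 23/800·(0.972900))/(1+23/800) = 4633/5000 ≈ 0.926600

1 1/2 9729/10000
2 1 4633/5000
f(0.5y,1y) = ((9729/10000)/(4633/5000) − 1)/(1/2) = 463/4633 ≈ 9.9935%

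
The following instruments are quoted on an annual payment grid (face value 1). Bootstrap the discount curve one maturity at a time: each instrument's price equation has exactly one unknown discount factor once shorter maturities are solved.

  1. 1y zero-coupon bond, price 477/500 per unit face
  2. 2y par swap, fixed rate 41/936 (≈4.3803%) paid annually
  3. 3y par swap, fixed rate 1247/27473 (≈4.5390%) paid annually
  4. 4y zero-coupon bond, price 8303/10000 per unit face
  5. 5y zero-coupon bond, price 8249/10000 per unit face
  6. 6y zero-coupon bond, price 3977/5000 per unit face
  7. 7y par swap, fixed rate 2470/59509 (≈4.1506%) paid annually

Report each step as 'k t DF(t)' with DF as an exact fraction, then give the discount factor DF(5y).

1 1 477/500
2 2 459/500
3 3 8753/10000
4 4 8303/10000
5 5 8249/10000
6 6 3977/5000
7 7 753/1000
DF(5y) = 8249/10000 ≈ 0.824900

step 1 [1y] zero: DF = P = 477/500 ≈ 0.954000
step 2 [2y] swap r/1=41/936: DF=(1 − 41/936·(0.954000))/(1+41/936) = 459/500 ≈ 0.918000
step 3 [3y] swap r/1=1247/27473: DF=(1 − 1247/27473·(0.954000+0.918000))/(1+1247/27473) = 8753/10000 ≈ 0.875300
step 4 [4y] zero: DF = P = 8303/10000 ≈ 0.830300
step 5 [5y] zero: DF = P = 8249/10000 ≈ 0.824900
step 6 [6y] zero: DF = P = 3977/5000 ≈ 0.795400
step 7 [7y] swap r/1=2470/59509: DF=(1 − 2470/59509·(0.954000+0.918000+0.875300+0.830300+0.824900+0.795400))/(1+2470/59509) = 753/1000 ≈ 0.753000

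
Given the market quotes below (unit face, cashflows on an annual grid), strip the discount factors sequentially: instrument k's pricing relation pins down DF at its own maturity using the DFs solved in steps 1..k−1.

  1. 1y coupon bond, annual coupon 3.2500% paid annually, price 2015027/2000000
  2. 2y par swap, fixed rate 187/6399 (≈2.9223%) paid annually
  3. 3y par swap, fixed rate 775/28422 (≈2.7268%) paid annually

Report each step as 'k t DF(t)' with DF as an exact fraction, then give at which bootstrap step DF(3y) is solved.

1 1 4879/5000
2 2 9439/10000
3 3 369/400
DF(3y) is solved at step 3

step 1 [1y] bond c/1=13/400: DF=(2015027/2000000 − 13/400·(0))/(1+13/400) = 4879/5000 ≈ 0.975800
step 2 [2y] swap r/1=187/6399: DF=(1 − 187/6399·(0.975800))/(1+187/6399) = 9439/10000 ≈ 0.943900
step 3 [3y] swap r/1=775/28422: DF=(1 − 775/28422·(0.975800+0.943900))/(1+775/28422) = 369/400 ≈ 0.922500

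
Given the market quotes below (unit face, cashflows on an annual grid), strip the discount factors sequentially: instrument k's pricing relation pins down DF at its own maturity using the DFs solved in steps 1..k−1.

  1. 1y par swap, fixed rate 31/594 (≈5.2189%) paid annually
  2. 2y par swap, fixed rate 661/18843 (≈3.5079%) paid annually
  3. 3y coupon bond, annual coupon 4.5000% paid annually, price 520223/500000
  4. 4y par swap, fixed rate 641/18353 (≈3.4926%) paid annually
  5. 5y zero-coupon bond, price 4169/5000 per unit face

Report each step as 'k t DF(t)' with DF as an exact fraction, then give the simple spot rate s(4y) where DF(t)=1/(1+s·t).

step 1 [1y] swap r/1=31/594: DF=(1 − 31/594·(0))/(1+31/594) = 594/625 ≈ 0.950400
step 2 [2y] swap r/1=661/18843: DF=(1 − 661/18843·(0.950400))/(1+661/18843) = 9339/10000 ≈ 0.933900
step 3 [3y] bond c/1=9/200: DF=(520223/500000 − 9/200·(0.950400+0.933900))/(1+9/200) = 1829/2000 ≈ 0.914500
step 4 [4y] swap r/1=641/18353: DF=(1 − 641/18353·(0.950400+0.933900+0.914500))/(1+641/18353) = 4359/5000 ≈ 0.871800
step 5 [5y] zero: DF = P = 4169/5000 ≈ 0.833800

1 1 594/625
2 2 9339/10000
3 3 1829/2000
4 4 4359/5000
5 5 4169/5000
s(4y) = (1/(4359/5000) − 1)/(4) = 641/17436 ≈ 3.6763%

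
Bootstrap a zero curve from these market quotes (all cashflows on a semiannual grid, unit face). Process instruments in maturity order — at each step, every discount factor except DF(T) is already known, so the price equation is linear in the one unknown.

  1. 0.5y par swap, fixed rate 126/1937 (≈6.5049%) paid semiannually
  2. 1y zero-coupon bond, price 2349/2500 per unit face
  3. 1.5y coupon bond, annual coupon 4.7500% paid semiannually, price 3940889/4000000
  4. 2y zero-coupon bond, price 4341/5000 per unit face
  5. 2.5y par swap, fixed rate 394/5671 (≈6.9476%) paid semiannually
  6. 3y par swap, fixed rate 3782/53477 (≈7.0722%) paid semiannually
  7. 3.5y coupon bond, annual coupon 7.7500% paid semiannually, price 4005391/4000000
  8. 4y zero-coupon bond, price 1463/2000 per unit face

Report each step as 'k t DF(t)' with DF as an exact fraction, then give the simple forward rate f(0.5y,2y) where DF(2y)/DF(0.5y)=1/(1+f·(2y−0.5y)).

step 1 [0.5y] swap r/2=63/1937: DF=(1 − 63/1937·(0))/(1+63/1937) = 1937/2000 ≈ 0.968500
step 2 [1y] zero: DF = P = 2349/2500 ≈ 0.939600
step 3 [1.5y] bond c/2=19/800: DF=(3940889/4000000 − 19/800·(0.968500+0.939600))/(1+19/800) = 9181/10000 ≈ 0.918100
step 4 [2y] zero: DF = P = 4341/5000 ≈ 0.868200
step 5 [2.5y] swap r/2=197/5671: DF=(1 − 197/5671·(0.968500+0.939600+0.918100+0.868200))/(1+197/5671) = 1053/1250 ≈ 0.842400
step 6 [3y] swap r/2=1891/53477: DF=(1 − 1891/53477·(0.968500+0.939600+0.918100+0.868200+0.842400))/(1+1891/53477) = 8109/10000 ≈ 0.810900
step 7 [3.5y] bond c/2=31/800: DF=(4005391/4000000 − 31/800·(0.968500+0.939600+0.918100+0.868200+0.842400+0.810900))/(1+31/800) = 1529/2000 ≈ 0.764500
step 8 [4y] zero: DF = P = 1463/2000 ≈ 0.731500

1 1/2 1937/2000
2 1 2349/2500
3 3/2 9181/10000
4 2 4341/5000
5 5/2 1053/1250
6 3 8109/10000
7 7/2 1529/2000
8 4 1463/2000
f(0.5y,2y) = ((1937/2000)/(4341/5000) − 1)/(3/2) = 1003/13023 ≈ 7.7018%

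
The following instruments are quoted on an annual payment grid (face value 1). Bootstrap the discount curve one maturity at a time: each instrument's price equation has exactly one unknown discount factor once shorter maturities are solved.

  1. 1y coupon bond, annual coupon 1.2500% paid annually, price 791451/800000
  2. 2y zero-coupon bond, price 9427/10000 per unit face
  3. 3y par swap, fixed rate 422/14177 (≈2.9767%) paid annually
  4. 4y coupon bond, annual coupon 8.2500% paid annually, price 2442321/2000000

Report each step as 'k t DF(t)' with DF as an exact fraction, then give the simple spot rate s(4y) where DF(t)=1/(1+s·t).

1 1 9771/10000
2 2 9427/10000
3 3 2289/2500
4 4 114/125
s(4y) = (1/(114/125) − 1)/(4) = 11/456 ≈ 2.4123%

step 1 [1y] bond c/1=1/80: DF=(791451/800000 − 1/80·(0))/(1+1/80) = 9771/10000 ≈ 0.977100
step 2 [2y] zero: DF = P = 9427/10000 ≈ 0.942700
step 3 [3y] swap r/1=422/14177: DF=(1 − 422/14177·(0.977100+0.942700))/(1+422/14177) = 2289/2500 ≈ 0.915600
step 4 [4y] bond c/1=33/400: DF=(2442321/2000000 − 33/400·(0.977100+0.942700+0.915600))/(1+33/400) = 114/125 ≈ 0.912000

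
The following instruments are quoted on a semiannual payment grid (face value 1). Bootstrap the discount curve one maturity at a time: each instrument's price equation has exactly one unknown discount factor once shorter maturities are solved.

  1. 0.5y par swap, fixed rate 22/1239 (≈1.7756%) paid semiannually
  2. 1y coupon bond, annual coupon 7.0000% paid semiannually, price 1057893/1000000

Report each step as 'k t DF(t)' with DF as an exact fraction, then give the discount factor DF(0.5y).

1 1/2 1239/1250
2 1 4943/5000
DF(0.5y) = 1239/1250 ≈ 0.991200

step 1 [0.5y] swap r/2=11/1239: DF=(1 − 11/1239·(0))/(1+11/1239) = 1239/1250 ≈ 0.991200
step 2 [1y] bond c/2=7/200: DF=(1057893/1000000 − 7/200·(0.991200))/(1+7/200) = 4943/5000 ≈ 0.988600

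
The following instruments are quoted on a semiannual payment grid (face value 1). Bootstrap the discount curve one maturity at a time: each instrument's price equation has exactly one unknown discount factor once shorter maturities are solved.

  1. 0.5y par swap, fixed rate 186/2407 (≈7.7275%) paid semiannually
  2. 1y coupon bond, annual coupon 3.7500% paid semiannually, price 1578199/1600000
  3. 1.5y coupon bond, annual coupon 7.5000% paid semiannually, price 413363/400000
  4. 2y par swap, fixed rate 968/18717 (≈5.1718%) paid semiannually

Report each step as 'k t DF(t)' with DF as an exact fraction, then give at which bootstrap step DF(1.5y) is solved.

step 1 [0.5y] swap r/2=93/2407: DF=(1 − 93/2407·(0))/(1+93/2407) = 2407/2500 ≈ 0.962800
step 2 [1y] bond c/2=3/160: DF=(1578199/1600000 − 3/160·(0.962800))/(1+3/160) = 1901/2000 ≈ 0.950500
step 3 [1.5y] bond c/2=3/80: DF=(413363/400000 − 3/80·(0.962800+0.950500))/(1+3/80) = 9269/10000 ≈ 0.926900
step 4 [2y] swap r/2=484/18717: DF=(1 − 484/18717·(0.962800+0.950500+0.926900))/(1+484/18717) = 1129/1250 ≈ 0.903200

1 1/2 2407/2500
2 1 1901/2000
3 3/2 9269/10000
4 2 1129/1250
DF(1.5y) is solved at step 3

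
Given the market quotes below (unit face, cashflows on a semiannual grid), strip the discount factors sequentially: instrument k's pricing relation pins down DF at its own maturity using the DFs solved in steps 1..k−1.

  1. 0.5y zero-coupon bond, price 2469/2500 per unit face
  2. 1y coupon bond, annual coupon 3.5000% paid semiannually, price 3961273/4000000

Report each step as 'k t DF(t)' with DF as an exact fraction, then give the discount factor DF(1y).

step 1 [0.5y] zero: DF = P = 2469/2500 ≈ 0.987600
step 2 [1y] bond c/2=7/400: DF=(3961273/4000000 − 7/400·(0.987600))/(1+7/400) = 9563/10000 ≈ 0.956300

1 1/2 2469/2500
2 1 9563/10000
DF(1y) = 9563/10000 ≈ 0.956300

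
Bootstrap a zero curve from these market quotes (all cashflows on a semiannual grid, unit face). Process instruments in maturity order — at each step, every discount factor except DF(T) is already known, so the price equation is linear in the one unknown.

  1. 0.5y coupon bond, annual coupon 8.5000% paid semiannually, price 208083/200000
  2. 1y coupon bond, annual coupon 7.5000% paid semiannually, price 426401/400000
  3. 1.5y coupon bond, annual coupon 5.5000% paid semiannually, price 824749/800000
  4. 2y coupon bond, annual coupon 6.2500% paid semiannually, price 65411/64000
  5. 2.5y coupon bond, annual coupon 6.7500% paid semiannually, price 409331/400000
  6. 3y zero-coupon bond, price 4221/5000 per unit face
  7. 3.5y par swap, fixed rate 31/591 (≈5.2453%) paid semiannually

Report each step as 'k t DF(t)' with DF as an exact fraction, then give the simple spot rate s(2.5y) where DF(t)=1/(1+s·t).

step 1 [0.5y] bond c/2=17/400: DF=(208083/200000 − 17/400·(0))/(1+17/400) = 499/500 ≈ 0.998000
step 2 [1y] bond c/2=3/80: DF=(426401/400000 − 3/80·(0.998000))/(1+3/80) = 4957/5000 ≈ 0.991400
step 3 [1.5y] bond c/2=11/400: DF=(824749/800000 − 11/400·(0.998000+0.991400))/(1+11/400) = 9501/10000 ≈ 0.950100
step 4 [2y] bond c/2=1/32: DF=(65411/64000 − 1/32·(0.998000+0.991400+0.950100))/(1+1/32) = 451/500 ≈ 0.902000
step 5 [2.5y] bond c/2=27/800: DF=(409331/400000 − 27/800·(0.998000+0.991400+0.950100+0.902000))/(1+27/800) = 1729/2000 ≈ 0.864500
step 6 [3y] zero: DF = P = 4221/5000 ≈ 0.844200
step 7 [3.5y] swap r/2=31/1182: DF=(1 − 31/1182·(0.998000+0.991400+0.950100+0.902000+0.864500+0.844200))/(1+31/1182) = 4163/5000 ≈ 0.832600

1 1/2 499/500
2 1 4957/5000
3 3/2 9501/10000
4 2 451/500
5 5/2 1729/2000
6 3 4221/5000
7 7/2 4163/5000
s(2.5y) = (1/(1729/2000) − 1)/(5/2) = 542/8645 ≈ 6.2695%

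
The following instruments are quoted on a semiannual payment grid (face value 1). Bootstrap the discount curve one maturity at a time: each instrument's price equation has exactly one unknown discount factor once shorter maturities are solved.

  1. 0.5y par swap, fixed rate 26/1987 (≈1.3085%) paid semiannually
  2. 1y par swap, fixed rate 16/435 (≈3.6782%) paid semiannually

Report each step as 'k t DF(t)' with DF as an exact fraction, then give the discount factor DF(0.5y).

1 1/2 1987/2000
2 1 241/250
DF(0.5y) = 1987/2000 ≈ 0.993500

step 1 [0.5y] swap r/2=13/1987: DF=(1 − 13/1987·(0))/(1+13/1987) = 1987/2000 ≈ 0.993500
step 2 [1y] swap r/2=8/435: DF=(1 − 8/435·(0.993500))/(1+8/435) = 241/250 ≈ 0.964000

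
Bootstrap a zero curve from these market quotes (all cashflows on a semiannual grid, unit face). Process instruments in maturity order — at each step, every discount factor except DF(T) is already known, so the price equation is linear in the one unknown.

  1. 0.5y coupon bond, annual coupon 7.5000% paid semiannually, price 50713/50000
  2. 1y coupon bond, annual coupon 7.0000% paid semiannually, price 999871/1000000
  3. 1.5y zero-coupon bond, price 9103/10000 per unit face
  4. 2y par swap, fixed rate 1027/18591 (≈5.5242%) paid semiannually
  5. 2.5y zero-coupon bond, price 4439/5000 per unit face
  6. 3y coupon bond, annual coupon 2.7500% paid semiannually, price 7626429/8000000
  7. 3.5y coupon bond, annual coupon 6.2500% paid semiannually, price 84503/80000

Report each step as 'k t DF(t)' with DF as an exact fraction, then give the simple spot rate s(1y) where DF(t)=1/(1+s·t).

1 1/2 611/625
2 1 933/1000
3 3/2 9103/10000
4 2 8973/10000
5 5/2 4439/5000
6 3 8779/10000
7 7/2 8581/10000
s(1y) = (1/(933/1000) − 1)/(1) = 67/933 ≈ 7.1811%

step 1 [0.5y] bond c/2=3/80: DF=(50713/50000 − 3/80·(0))/(1+3/80) = 611/625 ≈ 0.977600
step 2 [1y] bond c/2=7/200: DF=(999871/1000000 − 7/200·(0.977600))/(1+7/200) = 933/1000 ≈ 0.933000
step 3 [1.5y] zero: DF = P = 9103/10000 ≈ 0.910300
step 4 [2y] swap r/2=1027/37182: DF=(1 − 1027/37182·(0.977600+0.933000+0.910300))/(1+1027/37182) = 8973/10000 ≈ 0.897300
step 5 [2.5y] zero: DF = P = 4439/5000 ≈ 0.887800
step 6 [3y] bond c/2=11/800: DF=(7626429/8000000 − 11/800·(0.977600+0.933000+0.910300+0.897300+0.887800))/(1+11/800) = 8779/10000 ≈ 0.877900
step 7 [3.5y] bond c/2=1/32: DF=(84503/80000 − 1/32·(0.977600+0.933000+0.910300+0.897300+0.887800+0.877900))/(1+1/32) = 8581/10000 ≈ 0.858100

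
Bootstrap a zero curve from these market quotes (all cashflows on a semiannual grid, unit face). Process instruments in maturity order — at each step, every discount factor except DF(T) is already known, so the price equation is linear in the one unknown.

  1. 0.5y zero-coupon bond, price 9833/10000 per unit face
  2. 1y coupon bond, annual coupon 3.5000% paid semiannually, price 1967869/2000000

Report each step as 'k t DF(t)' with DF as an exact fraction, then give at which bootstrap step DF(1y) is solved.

step 1 [0.5y] zero: DF = P = 9833/10000 ≈ 0.983300
step 2 [1y] bond c/2=7/400: DF=(1967869/2000000 − 7/400·(0.983300))/(1+7/400) = 9501/10000 ≈ 0.950100

1 1/2 9833/10000
2 1 9501/10000
DF(1y) is solved at step 2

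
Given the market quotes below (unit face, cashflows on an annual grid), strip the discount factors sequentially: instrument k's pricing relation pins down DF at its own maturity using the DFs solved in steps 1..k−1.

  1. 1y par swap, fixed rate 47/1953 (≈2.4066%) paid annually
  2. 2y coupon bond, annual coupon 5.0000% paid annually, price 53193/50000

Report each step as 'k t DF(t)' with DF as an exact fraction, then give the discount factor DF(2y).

1 1 1953/2000
2 2 9667/10000
DF(2y) = 9667/10000 ≈ 0.966700

step 1 [1y] swap r/1=47/1953: DF=(1 − 47/1953·(0))/(1+47/1953) = 1953/2000 ≈ 0.976500
step 2 [2y] bond c/1=1/20: DF=(53193/50000 − 1/20·(0.976500))/(1+1/20) = 9667/10000 ≈ 0.966700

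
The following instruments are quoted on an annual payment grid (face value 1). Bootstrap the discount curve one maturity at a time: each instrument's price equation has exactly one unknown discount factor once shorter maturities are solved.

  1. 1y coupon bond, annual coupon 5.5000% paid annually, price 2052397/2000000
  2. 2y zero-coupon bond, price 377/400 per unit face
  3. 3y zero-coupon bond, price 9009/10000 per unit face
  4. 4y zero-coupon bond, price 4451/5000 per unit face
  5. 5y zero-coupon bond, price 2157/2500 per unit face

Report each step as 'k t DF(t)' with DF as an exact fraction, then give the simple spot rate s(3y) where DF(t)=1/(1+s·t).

step 1 [1y] bond c/1=11/200: DF=(2052397/2000000 − 11/200·(0))/(1+11/200) = 9727/10000 ≈ 0.972700
step 2 [2y] zero: DF = P = 377/400 ≈ 0.942500
step 3 [3y] zero: DF = P = 9009/10000 ≈ 0.900900
step 4 [4y] zero: DF = P = 4451/5000 ≈ 0.890200
step 5 [5y] zero: DF = P = 2157/2500 ≈ 0.862800

1 1 9727/10000
2 2 377/400
3 3 9009/10000
4 4 4451/5000
5 5 2157/2500
s(3y) = (1/(9009/10000) − 1)/(3) = 991/27027 ≈ 3.6667%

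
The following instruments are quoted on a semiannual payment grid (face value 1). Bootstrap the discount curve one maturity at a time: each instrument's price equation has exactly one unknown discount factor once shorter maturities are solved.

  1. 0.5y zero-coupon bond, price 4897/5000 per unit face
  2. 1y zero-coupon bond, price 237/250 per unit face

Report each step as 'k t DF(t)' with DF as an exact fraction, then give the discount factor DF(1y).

1 1/2 4897/5000
2 1 237/250
DF(1y) = 237/250 ≈ 0.948000

step 1 [0.5y] zero: DF = P = 4897/5000 ≈ 0.979400
step 2 [1y] zero: DF = P = 237/250 ≈ 0.948000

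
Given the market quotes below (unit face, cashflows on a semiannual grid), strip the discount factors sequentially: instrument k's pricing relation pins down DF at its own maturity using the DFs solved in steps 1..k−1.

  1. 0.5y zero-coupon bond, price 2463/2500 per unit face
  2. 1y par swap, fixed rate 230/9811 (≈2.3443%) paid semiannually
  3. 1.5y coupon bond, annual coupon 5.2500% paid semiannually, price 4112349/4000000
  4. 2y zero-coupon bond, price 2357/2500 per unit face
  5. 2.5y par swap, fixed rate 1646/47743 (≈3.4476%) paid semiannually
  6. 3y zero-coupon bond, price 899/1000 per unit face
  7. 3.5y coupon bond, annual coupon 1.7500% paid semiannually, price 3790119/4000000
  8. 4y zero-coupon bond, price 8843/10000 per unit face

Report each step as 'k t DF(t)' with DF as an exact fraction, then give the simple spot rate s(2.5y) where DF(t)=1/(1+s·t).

step 1 [0.5y] zero: DF = P = 2463/2500 ≈ 0.985200
step 2 [1y] swap r/2=115/9811: DF=(1 − 115/9811·(0.985200))/(1+115/9811) = 977/1000 ≈ 0.977000
step 3 [1.5y] bond c/2=21/800: DF=(4112349/4000000 − 21/800·(0.985200+0.977000))/(1+21/800) = 2379/2500 ≈ 0.951600
step 4 [2y] zero: DF = P = 2357/2500 ≈ 0.942800
step 5 [2.5y] swap r/2=823/47743: DF=(1 − 823/47743·(0.985200+0.977000+0.951600+0.942800))/(1+823/47743) = 9177/10000 ≈ 0.917700
step 6 [3y] zero: DF = P = 899/1000 ≈ 0.899000
step 7 [3.5y] bond c/2=7/800: DF=(3790119/4000000 − 7/800·(0.985200+0.977000+0.951600+0.942800+0.917700+0.899000))/(1+7/800) = 8901/10000 ≈ 0.890100
step 8 [4y] zero: DF = P = 8843/10000 ≈ 0.884300

1 1/2 2463/2500
2 1 977/1000
3 3/2 2379/2500
4 2 2357/2500
5 5/2 9177/10000
6 3 899/1000
7 7/2 8901/10000
8 4 8843/10000
s(2.5y) = (1/(9177/10000) − 1)/(5/2) = 1646/45885 ≈ 3.5872%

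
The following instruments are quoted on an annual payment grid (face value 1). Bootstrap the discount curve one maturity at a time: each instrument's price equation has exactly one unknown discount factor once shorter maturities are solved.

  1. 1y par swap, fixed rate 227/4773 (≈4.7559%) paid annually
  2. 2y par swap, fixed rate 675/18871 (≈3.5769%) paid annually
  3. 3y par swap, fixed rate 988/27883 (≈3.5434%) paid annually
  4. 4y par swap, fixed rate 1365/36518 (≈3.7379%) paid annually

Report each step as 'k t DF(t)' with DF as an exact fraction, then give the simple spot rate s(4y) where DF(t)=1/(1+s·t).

step 1 [1y] swap r/1=227/4773: DF=(1 − 227/4773·(0))/(1+227/4773) = 4773/5000 ≈ 0.954600
step 2 [2y] swap r/1=675/18871: DF=(1 − 675/18871·(0.954600))/(1+675/18871) = 373/400 ≈ 0.932500
step 3 [3y] swap r/1=988/27883: DF=(1 − 988/27883·(0.954600+0.932500))/(1+988/27883) = 2253/2500 ≈ 0.901200
step 4 [4y] swap r/1=1365/36518: DF=(1 − 1365/36518·(0.954600+0.932500+0.901200))/(1+1365/36518) = 1727/2000 ≈ 0.863500

1 1 4773/5000
2 2 373/400
3 3 2253/2500
4 4 1727/2000
s(4y) = (1/(1727/2000) − 1)/(4) = 273/6908 ≈ 3.9519%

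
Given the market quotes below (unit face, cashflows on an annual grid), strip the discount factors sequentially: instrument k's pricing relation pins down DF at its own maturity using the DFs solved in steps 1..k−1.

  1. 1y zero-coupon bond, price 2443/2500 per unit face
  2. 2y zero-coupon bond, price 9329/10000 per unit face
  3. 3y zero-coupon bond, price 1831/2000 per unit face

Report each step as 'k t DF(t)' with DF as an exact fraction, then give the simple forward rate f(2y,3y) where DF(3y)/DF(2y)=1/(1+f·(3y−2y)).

step 1 [1y] zero: DF = P = 2443/2500 ≈ 0.977200
step 2 [2y] zero: DF = P = 9329/10000 ≈ 0.932900
step 3 [3y] zero: DF = P = 1831/2000 ≈ 0.915500

1 1 2443/2500
2 2 9329/10000
3 3 1831/2000
f(2y,3y) = ((9329/10000)/(1831/2000) − 1)/(1) = 174/9155 ≈ 1.9006%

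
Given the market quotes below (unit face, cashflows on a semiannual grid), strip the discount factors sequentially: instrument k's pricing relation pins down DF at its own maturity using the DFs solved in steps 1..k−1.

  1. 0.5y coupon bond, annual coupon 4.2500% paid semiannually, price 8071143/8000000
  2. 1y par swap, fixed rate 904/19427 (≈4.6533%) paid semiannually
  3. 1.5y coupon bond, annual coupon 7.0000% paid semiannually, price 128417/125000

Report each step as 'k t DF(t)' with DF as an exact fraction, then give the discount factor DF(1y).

step 1 [0.5y] bond c/2=17/800: DF=(8071143/8000000 − 17/800·(0))/(1+17/800) = 9879/10000 ≈ 0.987900
step 2 [1y] swap r/2=452/19427: DF=(1 − 452/19427·(0.987900))/(1+452/19427) = 2387/2500 ≈ 0.954800
step 3 [1.5y] bond c/2=7/200: DF=(128417/125000 − 7/200·(0.987900+0.954800))/(1+7/200) = 9269/10000 ≈ 0.926900

1 1/2 9879/10000
2 1 2387/2500
3 3/2 9269/10000
DF(1y) = 2387/2500 ≈ 0.954800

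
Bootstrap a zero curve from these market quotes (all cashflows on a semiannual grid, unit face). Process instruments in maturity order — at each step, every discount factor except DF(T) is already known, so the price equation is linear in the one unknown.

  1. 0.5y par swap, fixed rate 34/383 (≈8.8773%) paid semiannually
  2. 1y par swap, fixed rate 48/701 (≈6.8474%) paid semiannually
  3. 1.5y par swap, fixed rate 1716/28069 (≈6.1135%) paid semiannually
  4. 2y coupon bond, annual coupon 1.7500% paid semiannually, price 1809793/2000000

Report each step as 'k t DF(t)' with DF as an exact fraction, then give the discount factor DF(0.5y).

1 1/2 383/400
2 1 1169/1250
3 3/2 4571/5000
4 2 8727/10000
DF(0.5y) = 383/400 ≈ 0.957500

step 1 [0.5y] swap r/2=17/383: DF=(1 − 17/383·(0))/(1+17/383) = 383/400 ≈ 0.957500
step 2 [1y] swap r/2=24/701: DF=(1 − 24/701·(0.957500))/(1+24/701) = 1169/1250 ≈ 0.935200
step 3 [1.5y] swap r/2=858/28069: DF=(1 − 858/28069·(0.957500+0.935200))/(1+858/28069) = 4571/5000 ≈ 0.914200
step 4 [2y] bond c/2=7/800: DF=(1809793/2000000 − 7/800·(0.957500+0.935200+0.914200))/(1+7/800) = 8727/10000 ≈ 0.872700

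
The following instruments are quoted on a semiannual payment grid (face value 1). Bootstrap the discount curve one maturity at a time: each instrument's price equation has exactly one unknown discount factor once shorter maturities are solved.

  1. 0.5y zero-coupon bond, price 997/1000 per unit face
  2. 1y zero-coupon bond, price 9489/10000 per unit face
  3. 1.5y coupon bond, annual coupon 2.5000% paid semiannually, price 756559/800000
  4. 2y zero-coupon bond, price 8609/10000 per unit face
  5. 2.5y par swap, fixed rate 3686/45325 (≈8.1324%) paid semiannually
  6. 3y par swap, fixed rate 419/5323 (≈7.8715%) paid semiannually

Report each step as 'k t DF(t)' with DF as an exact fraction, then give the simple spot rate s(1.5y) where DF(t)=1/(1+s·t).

1 1/2 997/1000
2 1 9489/10000
3 3/2 91/100
4 2 8609/10000
5 5/2 8157/10000
6 3 1581/2000
s(1.5y) = (1/(91/100) − 1)/(3/2) = 6/91 ≈ 6.5934%

step 1 [0.5y] zero: DF = P = 997/1000 ≈ 0.997000
step 2 [1y] zero: DF = P = 9489/10000 ≈ 0.948900
step 3 [1.5y] bond c/2=1/80: DF=(756559/800000 − 1/80·(0.997000+0.948900))/(1+1/80) = 91/100 ≈ 0.910000
step 4 [2y] zero: DF = P = 8609/10000 ≈ 0.860900
step 5 [2.5y] swap r/2=1843/45325: DF=(1 − 1843/45325·(0.997000+0.948900+0.910000+0.860900))/(1+1843/45325) = 8157/10000 ≈ 0.815700
step 6 [3y] swap r/2=419/10646: DF=(1 − 419/10646·(0.997000+0.948900+0.910000+0.860900+0.815700))/(1+419/10646) = 1581/2000 ≈ 0.790500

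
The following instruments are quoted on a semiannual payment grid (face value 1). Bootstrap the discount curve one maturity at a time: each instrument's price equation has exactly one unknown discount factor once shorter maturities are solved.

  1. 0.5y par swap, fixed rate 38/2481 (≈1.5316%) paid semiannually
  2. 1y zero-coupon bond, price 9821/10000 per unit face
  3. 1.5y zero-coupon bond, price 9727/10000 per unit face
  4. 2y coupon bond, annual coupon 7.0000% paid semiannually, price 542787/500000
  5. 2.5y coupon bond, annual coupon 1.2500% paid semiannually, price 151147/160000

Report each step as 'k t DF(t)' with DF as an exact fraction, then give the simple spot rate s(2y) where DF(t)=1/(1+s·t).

1 1/2 2481/2500
2 1 9821/10000
3 3/2 9727/10000
4 2 2373/2500
5 5/2 4573/5000
s(2y) = (1/(2373/2500) − 1)/(2) = 127/4746 ≈ 2.6759%

step 1 [0.5y] swap r/2=19/2481: DF=(1 − 19/2481·(0))/(1+19/2481) = 2481/2500 ≈ 0.992400
step 2 [1y] zero: DF = P = 9821/10000 ≈ 0.982100
step 3 [1.5y] zero: DF = P = 9727/10000 ≈ 0.972700
step 4 [2y] bond c/2=7/200: DF=(542787/500000 − 7/200·(0.992400+0.982100+0.972700))/(1+7/200) = 2373/2500 ≈ 0.949200
step 5 [2.5y] bond c/2=1/160: DF=(151147/160000 − 1/160·(0.992400+0.982100+0.972700+0.949200))/(1+1/160) = 4573/5000 ≈ 0.914600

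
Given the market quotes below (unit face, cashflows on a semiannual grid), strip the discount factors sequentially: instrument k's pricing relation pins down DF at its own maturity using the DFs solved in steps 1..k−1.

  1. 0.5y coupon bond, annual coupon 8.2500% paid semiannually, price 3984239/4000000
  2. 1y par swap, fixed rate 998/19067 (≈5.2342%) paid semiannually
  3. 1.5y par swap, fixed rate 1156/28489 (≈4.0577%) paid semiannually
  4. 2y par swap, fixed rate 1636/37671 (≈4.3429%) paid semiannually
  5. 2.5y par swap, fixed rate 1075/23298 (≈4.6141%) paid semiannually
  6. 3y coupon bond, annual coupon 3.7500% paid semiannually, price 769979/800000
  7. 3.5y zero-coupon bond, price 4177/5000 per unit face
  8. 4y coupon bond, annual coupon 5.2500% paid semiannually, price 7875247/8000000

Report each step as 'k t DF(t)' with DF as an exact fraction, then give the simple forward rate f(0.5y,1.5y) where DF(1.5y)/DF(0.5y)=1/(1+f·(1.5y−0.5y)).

step 1 [0.5y] bond c/2=33/800: DF=(3984239/4000000 − 33/800·(0))/(1+33/800) = 4783/5000 ≈ 0.956600
step 2 [1y] swap r/2=499/19067: DF=(1 − 499/19067·(0.956600))/(1+499/19067) = 9501/10000 ≈ 0.950100
step 3 [1.5y] swap r/2=578/28489: DF=(1 − 578/28489·(0.956600+0.950100))/(1+578/28489) = 4711/5000 ≈ 0.942200
step 4 [2y] swap r/2=818/37671: DF=(1 − 818/37671·(0.956600+0.950100+0.942200))/(1+818/37671) = 4591/5000 ≈ 0.918200
step 5 [2.5y] swap r/2=1075/46596: DF=(1 − 1075/46596·(0.956600+0.950100+0.942200+0.918200))/(1+1075/46596) = 357/400 ≈ 0.892500
step 6 [3y] bond c/2=3/160: DF=(769979/800000 − 3/160·(0.956600+0.950100+0.942200+0.918200+0.892500))/(1+3/160) = 859/1000 ≈ 0.859000
step 7 [3.5y] zero: DF = P = 4177/5000 ≈ 0.835400
step 8 [4y] bond c/2=21/800: DF=(7875247/8000000 − 21/800·(0.956600+0.950100+0.942200+0.918200+0.892500+0.859000+0.835400))/(1+21/800) = 7967/10000 ≈ 0.796700

1 1/2 4783/5000
2 1 9501/10000
3 3/2 4711/5000
4 2 4591/5000
5 5/2 357/400
6 3 859/1000
7 7/2 4177/5000
8 4 7967/10000
f(0.5y,1.5y) = ((4783/5000)/(4711/5000) − 1)/(1) = 72/4711 ≈ 1.5283%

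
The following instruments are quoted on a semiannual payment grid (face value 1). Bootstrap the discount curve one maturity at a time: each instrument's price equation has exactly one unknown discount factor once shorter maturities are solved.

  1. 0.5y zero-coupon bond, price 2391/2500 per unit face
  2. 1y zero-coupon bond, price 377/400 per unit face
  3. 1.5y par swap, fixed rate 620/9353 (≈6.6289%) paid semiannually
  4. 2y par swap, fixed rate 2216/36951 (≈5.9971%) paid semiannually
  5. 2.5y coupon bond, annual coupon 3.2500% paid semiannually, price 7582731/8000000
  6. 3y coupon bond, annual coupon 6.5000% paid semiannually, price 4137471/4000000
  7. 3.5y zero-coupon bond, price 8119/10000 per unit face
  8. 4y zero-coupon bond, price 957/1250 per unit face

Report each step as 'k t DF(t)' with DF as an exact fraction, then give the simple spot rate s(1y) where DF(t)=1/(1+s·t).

step 1 [0.5y] zero: DF = P = 2391/2500 ≈ 0.956400
step 2 [1y] zero: DF = P = 377/400 ≈ 0.942500
step 3 [1.5y] swap r/2=310/9353: DF=(1 − 310/9353·(0.956400+0.942500))/(1+310/9353) = 907/1000 ≈ 0.907000
step 4 [2y] swap r/2=1108/36951: DF=(1 − 1108/36951·(0.956400+0.942500+0.907000))/(1+1108/36951) = 2223/2500 ≈ 0.889200
step 5 [2.5y] bond c/2=13/800: DF=(7582731/8000000 − 13/800·(0.956400+0.942500+0.907000+0.889200))/(1+13/800) = 546/625 ≈ 0.873600
step 6 [3y] bond c/2=13/400: DF=(4137471/4000000 − 13/400·(0.956400+0.942500+0.907000+0.889200+0.873600))/(1+13/400) = 429/500 ≈ 0.858000
step 7 [3.5y] zero: DF = P = 8119/10000 ≈ 0.811900
step 8 [4y] zero: DF = P = 957/1250 ≈ 0.765600

1 1/2 2391/2500
2 1 377/400
3 3/2 907/1000
4 2 2223/2500
5 5/2 546/625
6 3 429/500
7 7/2 8119/10000
8 4 957/1250
s(1y) = (1/(377/400) − 1)/(1) = 23/377 ≈ 6.1008%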